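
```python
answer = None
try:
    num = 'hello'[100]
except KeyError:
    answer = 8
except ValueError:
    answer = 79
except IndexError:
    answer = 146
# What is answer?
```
146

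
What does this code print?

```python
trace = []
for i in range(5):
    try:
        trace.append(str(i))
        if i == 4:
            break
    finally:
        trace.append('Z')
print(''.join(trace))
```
0Z1Z2Z3Z4Z

finally runs even when breaking out of loop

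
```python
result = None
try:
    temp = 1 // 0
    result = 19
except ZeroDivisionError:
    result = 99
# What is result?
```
99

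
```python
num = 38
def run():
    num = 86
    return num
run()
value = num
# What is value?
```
38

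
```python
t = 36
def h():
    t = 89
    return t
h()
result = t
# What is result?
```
36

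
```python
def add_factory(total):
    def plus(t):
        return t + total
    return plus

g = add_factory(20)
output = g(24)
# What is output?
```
44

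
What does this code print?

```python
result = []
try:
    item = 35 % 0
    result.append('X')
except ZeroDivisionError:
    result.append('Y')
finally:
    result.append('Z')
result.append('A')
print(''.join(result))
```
YZA

finally always runs, even after exception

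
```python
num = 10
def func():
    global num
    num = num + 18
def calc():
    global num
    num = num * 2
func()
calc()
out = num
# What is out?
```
56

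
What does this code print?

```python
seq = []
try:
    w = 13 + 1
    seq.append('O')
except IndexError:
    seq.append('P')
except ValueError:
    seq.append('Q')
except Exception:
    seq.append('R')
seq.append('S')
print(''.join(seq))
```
OS

No exception, try block completes normally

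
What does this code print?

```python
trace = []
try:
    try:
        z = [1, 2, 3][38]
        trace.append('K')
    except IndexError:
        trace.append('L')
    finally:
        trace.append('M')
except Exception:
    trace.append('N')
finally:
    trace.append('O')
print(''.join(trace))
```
LMO

Both finally blocks run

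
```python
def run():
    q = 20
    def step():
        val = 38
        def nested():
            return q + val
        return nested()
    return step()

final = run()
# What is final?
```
58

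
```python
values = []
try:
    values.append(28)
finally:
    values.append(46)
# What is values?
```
[28, 46]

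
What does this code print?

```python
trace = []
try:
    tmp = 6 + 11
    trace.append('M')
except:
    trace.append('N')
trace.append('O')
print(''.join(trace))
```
MO

No exception, try block completes normally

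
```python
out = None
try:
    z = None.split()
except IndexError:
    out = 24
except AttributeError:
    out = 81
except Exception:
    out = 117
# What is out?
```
81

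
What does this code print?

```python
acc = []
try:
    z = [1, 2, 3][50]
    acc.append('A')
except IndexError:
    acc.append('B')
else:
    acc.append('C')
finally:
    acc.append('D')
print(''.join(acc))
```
BD

Exception: except runs, else skipped, finally runs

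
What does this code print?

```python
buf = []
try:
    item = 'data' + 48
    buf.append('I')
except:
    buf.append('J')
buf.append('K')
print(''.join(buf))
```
JK

Exception raised in try, caught by bare except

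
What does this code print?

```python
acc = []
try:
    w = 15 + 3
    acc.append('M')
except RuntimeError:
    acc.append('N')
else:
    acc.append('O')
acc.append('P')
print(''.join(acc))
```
MOP

else block runs when no exception occurs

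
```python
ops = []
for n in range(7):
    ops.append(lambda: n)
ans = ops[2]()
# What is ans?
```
6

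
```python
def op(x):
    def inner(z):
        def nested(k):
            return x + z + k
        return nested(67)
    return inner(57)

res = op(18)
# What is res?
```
142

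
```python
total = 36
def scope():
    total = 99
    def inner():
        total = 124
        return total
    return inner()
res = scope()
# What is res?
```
124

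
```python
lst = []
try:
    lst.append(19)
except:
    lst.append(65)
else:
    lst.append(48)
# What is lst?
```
[19, 48]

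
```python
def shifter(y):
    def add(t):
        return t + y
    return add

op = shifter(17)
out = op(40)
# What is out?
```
57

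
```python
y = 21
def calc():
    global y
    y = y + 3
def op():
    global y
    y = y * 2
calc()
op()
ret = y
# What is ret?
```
48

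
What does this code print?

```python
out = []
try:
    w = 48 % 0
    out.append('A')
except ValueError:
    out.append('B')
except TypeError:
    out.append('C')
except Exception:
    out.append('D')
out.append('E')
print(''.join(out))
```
DE

ZeroDivisionError not specifically caught, falls to Exception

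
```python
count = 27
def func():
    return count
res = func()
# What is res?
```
27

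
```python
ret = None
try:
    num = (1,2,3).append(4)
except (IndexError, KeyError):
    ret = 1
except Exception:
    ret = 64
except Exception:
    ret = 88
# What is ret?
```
64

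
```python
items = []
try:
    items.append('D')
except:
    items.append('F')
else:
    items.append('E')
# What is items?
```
['D', 'E']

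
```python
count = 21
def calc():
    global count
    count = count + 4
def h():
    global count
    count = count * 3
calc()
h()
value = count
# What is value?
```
75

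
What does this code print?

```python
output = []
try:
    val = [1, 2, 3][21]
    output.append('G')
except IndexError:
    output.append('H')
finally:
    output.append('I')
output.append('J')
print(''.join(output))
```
HIJ

finally always runs, even after exception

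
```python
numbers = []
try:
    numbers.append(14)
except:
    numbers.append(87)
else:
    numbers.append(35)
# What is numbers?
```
[14, 35]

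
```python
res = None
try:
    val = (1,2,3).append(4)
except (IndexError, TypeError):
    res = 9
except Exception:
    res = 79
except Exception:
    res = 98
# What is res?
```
79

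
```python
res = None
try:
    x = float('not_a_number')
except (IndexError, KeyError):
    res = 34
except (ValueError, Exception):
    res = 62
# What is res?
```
62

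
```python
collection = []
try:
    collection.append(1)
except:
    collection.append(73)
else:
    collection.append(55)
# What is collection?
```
[1, 55]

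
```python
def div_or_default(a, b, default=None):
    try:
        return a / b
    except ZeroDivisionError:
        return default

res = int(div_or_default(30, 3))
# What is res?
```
10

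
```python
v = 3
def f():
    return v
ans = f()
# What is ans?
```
3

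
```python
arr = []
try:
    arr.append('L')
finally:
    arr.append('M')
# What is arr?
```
['L', 'M']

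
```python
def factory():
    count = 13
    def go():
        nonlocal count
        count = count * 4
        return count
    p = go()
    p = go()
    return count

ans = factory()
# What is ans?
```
208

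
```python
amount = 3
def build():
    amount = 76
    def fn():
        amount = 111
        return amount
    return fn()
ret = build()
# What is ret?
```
111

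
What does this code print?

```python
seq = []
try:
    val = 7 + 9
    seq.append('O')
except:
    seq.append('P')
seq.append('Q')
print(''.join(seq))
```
OQ

No exception, try block completes normally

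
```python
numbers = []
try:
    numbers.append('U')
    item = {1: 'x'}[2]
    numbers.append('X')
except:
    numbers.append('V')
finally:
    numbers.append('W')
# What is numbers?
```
['U', 'V', 'W']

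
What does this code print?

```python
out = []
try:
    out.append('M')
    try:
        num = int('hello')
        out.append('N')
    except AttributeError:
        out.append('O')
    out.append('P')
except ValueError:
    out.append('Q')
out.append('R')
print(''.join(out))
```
MQR

Inner handler doesn't match, propagates to outer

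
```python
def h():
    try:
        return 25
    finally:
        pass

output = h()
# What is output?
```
25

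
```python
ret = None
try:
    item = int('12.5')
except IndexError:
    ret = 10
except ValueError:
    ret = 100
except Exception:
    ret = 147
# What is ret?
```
100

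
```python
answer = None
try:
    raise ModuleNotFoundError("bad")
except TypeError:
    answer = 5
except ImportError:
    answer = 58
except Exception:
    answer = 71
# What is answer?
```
58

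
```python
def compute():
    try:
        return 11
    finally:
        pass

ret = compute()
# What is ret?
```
11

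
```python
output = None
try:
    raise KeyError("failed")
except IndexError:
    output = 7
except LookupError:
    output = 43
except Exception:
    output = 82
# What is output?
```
43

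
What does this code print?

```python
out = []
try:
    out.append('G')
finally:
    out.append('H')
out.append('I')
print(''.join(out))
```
GHI

try/finally without except, no exception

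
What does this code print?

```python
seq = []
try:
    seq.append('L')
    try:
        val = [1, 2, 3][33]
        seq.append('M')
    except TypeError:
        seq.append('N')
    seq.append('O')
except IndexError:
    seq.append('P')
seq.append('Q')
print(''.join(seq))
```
LPQ

Inner handler doesn't match, propagates to outer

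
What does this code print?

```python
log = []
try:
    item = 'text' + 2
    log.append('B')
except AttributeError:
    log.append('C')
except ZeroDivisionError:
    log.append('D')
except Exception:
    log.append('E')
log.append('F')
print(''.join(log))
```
EF

TypeError not specifically caught, falls to Exception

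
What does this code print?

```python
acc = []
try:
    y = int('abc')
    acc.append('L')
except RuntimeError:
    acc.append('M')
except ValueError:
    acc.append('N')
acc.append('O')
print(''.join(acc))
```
NO

ValueError is caught by its specific handler, not RuntimeError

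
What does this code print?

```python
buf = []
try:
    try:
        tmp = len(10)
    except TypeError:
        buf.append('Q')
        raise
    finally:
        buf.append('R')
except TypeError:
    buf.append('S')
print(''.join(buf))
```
QRS

finally runs before re-raised exception propagates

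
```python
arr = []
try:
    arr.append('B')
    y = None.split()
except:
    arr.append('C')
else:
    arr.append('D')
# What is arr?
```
['B', 'C']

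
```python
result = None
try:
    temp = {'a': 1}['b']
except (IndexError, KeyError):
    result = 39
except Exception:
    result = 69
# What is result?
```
39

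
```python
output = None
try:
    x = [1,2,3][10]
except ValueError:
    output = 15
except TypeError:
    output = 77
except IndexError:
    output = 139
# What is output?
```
139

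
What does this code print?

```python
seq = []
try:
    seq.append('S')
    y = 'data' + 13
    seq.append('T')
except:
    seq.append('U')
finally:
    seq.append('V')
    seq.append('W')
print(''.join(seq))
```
SUVW

Code before exception runs, then except, then all of finally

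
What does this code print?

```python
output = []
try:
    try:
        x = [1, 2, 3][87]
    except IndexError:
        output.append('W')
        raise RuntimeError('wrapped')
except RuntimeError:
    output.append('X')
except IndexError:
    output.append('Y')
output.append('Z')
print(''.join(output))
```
WXZ

RuntimeError raised and caught, original IndexError not re-raised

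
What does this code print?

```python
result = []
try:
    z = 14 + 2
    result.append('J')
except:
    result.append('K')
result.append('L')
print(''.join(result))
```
JL

No exception, try block completes normally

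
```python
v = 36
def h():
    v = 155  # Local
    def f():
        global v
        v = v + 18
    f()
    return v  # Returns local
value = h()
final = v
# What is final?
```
54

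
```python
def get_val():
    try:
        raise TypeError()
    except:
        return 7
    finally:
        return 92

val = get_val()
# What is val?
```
92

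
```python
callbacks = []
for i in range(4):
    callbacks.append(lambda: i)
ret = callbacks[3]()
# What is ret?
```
3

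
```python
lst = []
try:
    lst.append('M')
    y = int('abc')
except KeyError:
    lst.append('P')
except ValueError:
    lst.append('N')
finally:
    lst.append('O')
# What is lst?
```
['M', 'N', 'O']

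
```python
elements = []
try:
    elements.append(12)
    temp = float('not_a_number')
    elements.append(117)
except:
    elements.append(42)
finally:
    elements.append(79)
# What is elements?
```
[12, 42, 79]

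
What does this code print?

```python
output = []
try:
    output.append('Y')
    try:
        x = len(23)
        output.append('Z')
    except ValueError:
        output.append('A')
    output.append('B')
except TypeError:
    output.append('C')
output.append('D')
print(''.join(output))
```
YCD

Inner handler doesn't match, propagates to outer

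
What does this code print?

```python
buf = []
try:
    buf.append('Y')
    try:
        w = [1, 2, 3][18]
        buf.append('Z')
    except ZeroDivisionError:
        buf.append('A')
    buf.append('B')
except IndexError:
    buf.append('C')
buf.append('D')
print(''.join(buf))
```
YCD

Inner handler doesn't match, propagates to outer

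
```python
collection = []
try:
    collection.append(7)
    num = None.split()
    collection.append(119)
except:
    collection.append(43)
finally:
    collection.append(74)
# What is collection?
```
[7, 43, 74]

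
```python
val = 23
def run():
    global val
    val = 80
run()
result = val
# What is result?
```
80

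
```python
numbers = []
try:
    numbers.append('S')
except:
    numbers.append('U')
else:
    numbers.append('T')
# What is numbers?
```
['S', 'T']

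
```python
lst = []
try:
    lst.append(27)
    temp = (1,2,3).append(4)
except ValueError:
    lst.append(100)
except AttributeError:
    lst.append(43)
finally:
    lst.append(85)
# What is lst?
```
[27, 43, 85]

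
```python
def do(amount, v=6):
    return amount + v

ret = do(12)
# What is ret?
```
18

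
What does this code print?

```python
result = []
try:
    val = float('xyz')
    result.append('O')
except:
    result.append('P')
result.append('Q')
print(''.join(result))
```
PQ

Exception raised in try, caught by bare except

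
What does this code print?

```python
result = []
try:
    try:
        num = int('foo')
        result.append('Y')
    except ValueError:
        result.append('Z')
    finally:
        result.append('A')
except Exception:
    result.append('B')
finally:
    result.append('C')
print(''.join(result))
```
ZAC

Both finally blocks run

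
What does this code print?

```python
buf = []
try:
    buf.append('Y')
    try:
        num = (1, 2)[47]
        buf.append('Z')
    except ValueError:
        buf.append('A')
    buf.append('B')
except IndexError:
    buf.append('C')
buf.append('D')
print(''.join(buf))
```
YCD

Inner handler doesn't match, propagates to outer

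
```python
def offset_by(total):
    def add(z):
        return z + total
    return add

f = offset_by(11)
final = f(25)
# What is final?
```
36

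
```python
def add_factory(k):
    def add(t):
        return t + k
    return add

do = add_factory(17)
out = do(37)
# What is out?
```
54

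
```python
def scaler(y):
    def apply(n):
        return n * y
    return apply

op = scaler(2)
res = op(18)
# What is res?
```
36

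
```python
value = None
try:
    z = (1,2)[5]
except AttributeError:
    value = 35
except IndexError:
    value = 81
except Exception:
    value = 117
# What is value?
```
81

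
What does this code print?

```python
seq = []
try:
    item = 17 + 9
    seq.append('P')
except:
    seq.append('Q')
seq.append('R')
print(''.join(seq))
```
PR

No exception, try block completes normally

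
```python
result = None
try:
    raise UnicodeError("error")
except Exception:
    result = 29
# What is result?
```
29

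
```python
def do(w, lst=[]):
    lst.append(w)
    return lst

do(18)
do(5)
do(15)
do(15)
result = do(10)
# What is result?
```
[18, 5, 15, 15, 10]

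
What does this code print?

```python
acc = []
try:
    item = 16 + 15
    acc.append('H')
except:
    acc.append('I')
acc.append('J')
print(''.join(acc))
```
HJ

No exception, try block completes normally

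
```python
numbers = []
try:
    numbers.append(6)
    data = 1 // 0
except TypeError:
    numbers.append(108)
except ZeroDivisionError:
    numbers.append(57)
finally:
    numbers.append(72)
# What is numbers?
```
[6, 57, 72]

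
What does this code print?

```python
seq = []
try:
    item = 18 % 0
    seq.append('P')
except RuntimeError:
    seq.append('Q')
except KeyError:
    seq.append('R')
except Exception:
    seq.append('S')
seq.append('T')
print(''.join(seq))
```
ST

ZeroDivisionError not specifically caught, falls to Exception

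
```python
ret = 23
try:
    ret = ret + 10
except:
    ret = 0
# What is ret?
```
33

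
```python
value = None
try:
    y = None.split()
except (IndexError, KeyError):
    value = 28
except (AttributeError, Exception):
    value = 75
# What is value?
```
75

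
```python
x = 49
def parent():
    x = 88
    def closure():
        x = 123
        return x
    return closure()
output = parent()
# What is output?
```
123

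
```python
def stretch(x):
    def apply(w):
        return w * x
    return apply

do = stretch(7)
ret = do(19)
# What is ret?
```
133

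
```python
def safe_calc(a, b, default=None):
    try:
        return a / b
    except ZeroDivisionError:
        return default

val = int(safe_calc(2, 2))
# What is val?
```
1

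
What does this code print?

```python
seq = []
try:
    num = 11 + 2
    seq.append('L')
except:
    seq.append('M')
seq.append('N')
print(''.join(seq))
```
LN

No exception, try block completes normally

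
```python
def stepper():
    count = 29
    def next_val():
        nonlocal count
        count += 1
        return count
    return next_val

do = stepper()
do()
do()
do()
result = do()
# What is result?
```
33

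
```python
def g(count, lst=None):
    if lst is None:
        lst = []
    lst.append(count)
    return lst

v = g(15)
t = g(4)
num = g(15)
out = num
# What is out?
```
[15]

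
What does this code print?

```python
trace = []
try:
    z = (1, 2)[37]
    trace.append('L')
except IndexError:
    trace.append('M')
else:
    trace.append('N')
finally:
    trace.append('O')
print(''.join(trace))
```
MO

Exception: except runs, else skipped, finally runs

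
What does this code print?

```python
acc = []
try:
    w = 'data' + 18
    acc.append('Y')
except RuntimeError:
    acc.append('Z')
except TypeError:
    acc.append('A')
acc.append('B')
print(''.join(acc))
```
AB

TypeError is caught by its specific handler, not RuntimeError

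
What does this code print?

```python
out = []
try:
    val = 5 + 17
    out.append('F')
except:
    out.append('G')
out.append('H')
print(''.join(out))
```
FH

No exception, try block completes normally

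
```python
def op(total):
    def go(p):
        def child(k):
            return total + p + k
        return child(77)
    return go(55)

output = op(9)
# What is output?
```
141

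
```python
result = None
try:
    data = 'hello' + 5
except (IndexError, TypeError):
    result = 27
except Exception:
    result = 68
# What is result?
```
27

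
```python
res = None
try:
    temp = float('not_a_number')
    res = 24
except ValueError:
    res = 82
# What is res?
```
82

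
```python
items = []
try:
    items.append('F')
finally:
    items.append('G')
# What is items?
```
['F', 'G']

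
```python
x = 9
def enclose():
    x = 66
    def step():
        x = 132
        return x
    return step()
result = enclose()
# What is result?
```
132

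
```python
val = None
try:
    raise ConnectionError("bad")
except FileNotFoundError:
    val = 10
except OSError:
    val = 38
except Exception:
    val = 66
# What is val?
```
38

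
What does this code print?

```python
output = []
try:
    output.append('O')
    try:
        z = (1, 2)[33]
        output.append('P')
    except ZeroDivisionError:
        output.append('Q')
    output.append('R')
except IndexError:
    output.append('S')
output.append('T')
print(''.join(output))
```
OST

Inner handler doesn't match, propagates to outer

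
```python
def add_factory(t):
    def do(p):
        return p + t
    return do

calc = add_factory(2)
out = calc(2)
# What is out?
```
4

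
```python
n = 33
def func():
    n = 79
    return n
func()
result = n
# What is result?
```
33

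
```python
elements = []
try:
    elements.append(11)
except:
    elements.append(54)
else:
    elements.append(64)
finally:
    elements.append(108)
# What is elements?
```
[11, 64, 108]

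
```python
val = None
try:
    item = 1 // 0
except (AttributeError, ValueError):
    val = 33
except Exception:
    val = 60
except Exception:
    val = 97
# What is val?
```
60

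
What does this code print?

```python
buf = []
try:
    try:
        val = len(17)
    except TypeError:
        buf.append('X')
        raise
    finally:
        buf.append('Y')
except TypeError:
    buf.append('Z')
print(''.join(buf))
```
XYZ

finally runs before re-raised exception propagates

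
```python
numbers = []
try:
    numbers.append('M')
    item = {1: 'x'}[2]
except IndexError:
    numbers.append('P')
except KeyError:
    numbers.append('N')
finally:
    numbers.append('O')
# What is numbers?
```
['M', 'N', 'O']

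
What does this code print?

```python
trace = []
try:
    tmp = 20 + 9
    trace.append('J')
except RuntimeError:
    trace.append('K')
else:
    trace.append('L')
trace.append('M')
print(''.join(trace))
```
JLM

else block runs when no exception occurs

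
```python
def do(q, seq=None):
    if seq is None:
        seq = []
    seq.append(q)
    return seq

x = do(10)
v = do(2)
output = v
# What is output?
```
[2]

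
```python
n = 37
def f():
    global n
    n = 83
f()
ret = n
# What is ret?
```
83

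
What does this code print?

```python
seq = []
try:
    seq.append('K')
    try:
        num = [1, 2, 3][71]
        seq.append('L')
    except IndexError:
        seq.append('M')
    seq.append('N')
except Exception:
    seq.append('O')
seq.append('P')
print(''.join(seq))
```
KMNP

Inner exception caught by inner handler, outer continues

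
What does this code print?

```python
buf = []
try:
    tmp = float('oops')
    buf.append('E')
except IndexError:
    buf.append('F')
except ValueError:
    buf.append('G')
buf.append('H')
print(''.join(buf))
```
GH

ValueError is caught by its specific handler, not IndexError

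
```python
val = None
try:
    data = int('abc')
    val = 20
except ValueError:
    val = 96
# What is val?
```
96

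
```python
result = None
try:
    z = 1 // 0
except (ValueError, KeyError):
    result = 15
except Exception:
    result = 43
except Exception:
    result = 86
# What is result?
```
43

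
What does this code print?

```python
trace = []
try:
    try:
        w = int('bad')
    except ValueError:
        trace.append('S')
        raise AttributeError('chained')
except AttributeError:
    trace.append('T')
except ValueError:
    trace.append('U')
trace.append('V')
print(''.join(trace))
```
STV

AttributeError raised and caught, original ValueError not re-raised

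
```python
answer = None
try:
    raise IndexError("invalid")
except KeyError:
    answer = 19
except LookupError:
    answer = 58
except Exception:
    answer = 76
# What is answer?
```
58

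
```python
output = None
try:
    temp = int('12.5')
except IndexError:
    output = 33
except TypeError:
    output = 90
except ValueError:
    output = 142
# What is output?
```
142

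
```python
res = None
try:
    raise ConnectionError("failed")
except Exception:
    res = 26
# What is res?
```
26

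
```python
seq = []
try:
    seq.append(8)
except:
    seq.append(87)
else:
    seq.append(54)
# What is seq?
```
[8, 54]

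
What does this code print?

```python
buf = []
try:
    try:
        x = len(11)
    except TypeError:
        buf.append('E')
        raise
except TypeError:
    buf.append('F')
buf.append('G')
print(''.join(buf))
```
EFG

raise without argument re-raises current exception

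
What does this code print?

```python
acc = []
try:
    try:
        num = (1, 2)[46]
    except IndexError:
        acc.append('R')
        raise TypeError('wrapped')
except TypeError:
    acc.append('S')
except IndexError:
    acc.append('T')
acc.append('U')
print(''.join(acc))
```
RSU

TypeError raised and caught, original IndexError not re-raised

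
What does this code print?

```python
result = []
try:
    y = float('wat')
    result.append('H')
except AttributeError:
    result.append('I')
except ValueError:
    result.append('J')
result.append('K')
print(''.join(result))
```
JK

ValueError is caught by its specific handler, not AttributeError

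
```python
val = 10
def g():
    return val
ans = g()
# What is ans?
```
10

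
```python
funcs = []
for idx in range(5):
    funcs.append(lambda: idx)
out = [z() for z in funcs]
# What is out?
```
[4, 4, 4, 4, 4]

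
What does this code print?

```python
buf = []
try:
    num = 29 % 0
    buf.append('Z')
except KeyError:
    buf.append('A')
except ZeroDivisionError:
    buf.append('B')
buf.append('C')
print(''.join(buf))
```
BC

ZeroDivisionError is caught by its specific handler, not KeyError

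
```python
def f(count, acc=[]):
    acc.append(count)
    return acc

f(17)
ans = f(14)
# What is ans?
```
[17, 14]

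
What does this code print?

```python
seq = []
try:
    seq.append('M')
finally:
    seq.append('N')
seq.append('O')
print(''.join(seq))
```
MNO

try/finally without except, no exception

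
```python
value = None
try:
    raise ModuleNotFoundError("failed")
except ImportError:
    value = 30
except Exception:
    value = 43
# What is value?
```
30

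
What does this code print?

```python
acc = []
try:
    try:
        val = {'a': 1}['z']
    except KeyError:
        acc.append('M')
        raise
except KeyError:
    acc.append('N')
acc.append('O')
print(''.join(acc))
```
MNO

raise without argument re-raises current exception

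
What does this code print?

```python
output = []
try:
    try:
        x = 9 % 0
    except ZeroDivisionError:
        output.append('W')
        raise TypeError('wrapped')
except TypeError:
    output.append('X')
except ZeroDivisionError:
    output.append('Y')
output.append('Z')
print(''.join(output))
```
WXZ

TypeError raised and caught, original ZeroDivisionError not re-raised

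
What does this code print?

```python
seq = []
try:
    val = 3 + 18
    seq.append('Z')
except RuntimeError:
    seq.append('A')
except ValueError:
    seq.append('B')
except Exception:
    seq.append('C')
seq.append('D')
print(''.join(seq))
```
ZD

No exception, try block completes normally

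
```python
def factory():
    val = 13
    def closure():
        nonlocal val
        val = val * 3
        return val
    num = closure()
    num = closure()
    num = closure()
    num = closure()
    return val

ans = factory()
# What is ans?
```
1053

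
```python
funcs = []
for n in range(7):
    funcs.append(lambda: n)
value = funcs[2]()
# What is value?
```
6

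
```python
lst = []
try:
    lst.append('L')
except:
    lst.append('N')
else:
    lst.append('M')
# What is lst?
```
['L', 'M']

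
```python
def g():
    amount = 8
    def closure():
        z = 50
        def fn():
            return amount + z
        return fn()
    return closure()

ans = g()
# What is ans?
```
58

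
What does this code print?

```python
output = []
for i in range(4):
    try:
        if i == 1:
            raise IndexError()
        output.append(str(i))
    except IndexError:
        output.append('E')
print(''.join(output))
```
0E23

Exception on i=1 caught, loop continues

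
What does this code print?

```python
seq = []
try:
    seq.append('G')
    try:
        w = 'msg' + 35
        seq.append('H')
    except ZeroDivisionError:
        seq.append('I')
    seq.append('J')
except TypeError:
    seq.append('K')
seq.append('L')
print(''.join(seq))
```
GKL

Inner handler doesn't match, propagates to outer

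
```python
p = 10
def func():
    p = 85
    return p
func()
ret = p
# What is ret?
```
10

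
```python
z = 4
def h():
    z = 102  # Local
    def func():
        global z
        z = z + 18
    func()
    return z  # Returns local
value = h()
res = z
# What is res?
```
22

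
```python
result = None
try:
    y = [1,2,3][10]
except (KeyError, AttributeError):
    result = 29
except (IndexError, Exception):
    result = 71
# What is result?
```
71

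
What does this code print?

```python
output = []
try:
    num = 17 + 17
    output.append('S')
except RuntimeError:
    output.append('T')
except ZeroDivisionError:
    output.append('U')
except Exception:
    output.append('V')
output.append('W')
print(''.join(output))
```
SW

No exception, try block completes normally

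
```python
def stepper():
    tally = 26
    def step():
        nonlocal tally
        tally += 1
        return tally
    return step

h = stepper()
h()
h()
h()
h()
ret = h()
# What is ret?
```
31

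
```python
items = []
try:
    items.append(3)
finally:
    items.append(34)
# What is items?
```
[3, 34]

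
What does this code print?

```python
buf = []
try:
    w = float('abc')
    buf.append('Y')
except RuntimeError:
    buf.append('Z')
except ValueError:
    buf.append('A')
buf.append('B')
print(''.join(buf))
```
AB

ValueError is caught by its specific handler, not RuntimeError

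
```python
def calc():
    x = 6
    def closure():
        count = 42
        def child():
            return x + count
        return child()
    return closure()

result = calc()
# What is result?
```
48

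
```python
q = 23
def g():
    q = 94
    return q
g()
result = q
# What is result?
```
23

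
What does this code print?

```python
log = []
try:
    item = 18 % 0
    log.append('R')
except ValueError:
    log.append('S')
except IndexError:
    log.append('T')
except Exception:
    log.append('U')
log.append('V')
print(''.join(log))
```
UV

ZeroDivisionError not specifically caught, falls to Exception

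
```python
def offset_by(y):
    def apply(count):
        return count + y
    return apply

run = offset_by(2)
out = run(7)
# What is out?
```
9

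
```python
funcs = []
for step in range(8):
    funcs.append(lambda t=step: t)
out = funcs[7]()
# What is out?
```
7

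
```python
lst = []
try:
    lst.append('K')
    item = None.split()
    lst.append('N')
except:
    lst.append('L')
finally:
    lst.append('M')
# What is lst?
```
['K', 'L', 'M']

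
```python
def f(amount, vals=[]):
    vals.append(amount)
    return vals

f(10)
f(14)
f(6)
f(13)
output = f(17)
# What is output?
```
[10, 14, 6, 13, 17]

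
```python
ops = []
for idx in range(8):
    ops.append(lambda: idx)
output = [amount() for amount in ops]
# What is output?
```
[7, 7, 7, 7, 7, 7, 7, 7]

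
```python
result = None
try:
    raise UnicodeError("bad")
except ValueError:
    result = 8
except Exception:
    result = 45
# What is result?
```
8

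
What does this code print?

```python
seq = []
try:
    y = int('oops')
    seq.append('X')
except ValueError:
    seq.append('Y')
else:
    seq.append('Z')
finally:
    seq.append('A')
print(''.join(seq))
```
YA

Exception: except runs, else skipped, finally runs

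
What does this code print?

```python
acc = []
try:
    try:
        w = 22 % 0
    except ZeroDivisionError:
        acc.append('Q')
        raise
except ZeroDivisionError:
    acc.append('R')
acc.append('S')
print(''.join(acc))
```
QRS

raise without argument re-raises current exception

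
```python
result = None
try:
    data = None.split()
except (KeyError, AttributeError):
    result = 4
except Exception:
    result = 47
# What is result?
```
4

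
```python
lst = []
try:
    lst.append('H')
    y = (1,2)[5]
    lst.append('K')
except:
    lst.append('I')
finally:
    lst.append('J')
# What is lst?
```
['H', 'I', 'J']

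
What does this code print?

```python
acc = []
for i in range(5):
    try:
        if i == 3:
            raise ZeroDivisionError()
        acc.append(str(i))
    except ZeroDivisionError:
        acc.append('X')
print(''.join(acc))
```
012X4

Exception on i=3 caught, loop continues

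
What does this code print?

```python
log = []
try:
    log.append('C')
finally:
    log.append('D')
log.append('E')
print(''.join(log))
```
CDE

try/finally without except, no exception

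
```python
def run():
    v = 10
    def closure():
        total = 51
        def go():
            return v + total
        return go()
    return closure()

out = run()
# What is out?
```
61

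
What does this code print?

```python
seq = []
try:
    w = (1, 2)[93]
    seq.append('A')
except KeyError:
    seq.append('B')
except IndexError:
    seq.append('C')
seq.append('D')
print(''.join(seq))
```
CD

IndexError is caught by its specific handler, not KeyError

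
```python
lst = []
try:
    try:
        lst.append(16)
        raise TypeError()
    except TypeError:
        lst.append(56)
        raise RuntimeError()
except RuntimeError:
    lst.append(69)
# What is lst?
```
[16, 56, 69]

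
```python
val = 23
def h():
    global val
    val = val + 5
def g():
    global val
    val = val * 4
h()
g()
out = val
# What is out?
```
112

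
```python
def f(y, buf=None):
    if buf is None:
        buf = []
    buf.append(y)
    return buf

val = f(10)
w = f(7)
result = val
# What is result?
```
[10]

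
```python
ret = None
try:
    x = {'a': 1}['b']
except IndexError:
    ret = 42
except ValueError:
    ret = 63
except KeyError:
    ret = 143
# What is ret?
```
143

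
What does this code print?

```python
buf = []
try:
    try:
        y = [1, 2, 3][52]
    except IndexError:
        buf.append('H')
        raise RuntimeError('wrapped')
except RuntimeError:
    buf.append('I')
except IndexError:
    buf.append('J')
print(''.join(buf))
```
HI

New RuntimeError raised, caught by outer RuntimeError handler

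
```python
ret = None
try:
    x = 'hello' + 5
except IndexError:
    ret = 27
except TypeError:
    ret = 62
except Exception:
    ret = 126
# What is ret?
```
62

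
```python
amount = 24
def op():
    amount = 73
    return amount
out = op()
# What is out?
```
73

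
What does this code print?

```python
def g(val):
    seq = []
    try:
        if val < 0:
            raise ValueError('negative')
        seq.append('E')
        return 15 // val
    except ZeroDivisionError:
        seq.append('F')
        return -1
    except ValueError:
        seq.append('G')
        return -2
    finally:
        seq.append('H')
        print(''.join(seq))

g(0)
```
EFH

val=0 causes ZeroDivisionError, caught, finally prints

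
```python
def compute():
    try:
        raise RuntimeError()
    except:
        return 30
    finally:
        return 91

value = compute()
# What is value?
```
91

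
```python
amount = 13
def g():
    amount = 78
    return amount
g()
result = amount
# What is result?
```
13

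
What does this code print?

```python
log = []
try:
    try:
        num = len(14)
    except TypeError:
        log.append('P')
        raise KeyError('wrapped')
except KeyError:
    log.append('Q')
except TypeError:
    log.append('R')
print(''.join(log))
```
PQ

New KeyError raised, caught by outer KeyError handler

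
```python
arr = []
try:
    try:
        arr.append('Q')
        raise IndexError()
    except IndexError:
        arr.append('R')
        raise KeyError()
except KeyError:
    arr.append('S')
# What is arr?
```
['Q', 'R', 'S']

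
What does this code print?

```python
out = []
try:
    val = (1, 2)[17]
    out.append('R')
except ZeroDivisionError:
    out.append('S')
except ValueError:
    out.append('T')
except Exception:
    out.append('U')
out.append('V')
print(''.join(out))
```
UV

IndexError not specifically caught, falls to Exception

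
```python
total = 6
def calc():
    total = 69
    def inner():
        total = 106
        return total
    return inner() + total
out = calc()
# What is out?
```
175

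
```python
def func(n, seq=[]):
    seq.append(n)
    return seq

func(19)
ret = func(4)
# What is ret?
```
[19, 4]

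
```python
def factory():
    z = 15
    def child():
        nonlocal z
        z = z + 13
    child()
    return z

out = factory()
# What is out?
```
28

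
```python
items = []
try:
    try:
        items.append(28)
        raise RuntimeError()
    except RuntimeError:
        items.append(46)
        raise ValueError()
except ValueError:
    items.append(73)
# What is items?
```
[28, 46, 73]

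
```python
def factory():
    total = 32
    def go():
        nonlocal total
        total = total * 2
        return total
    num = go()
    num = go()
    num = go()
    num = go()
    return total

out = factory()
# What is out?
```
512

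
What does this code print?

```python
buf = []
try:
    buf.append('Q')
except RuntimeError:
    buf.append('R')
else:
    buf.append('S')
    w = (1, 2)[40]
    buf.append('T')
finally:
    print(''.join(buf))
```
QS

Try succeeds, else appends 'S', IndexError in else is uncaught, finally prints before exception propagates ('T' never appended)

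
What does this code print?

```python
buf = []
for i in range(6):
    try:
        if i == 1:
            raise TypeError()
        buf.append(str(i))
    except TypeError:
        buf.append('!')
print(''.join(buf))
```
0!2345

Exception on i=1 caught, loop continues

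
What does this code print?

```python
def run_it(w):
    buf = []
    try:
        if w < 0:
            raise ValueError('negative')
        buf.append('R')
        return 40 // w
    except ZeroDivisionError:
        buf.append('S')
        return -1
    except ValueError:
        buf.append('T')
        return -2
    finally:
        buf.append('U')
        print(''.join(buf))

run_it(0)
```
RSU

w=0 causes ZeroDivisionError, caught, finally prints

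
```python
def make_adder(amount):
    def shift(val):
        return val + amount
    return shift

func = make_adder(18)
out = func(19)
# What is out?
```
37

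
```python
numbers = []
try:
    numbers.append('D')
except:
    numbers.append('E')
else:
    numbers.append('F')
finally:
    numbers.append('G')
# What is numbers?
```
['D', 'F', 'G']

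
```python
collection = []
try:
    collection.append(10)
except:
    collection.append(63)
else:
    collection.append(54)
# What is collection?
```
[10, 54]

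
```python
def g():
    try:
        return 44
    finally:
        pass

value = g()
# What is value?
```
44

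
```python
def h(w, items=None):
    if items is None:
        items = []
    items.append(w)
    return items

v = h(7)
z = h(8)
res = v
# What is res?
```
[7]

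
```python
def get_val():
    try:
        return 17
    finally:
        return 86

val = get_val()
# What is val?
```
86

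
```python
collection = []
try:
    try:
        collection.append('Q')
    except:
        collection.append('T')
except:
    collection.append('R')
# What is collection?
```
['Q']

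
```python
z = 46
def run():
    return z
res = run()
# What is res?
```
46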